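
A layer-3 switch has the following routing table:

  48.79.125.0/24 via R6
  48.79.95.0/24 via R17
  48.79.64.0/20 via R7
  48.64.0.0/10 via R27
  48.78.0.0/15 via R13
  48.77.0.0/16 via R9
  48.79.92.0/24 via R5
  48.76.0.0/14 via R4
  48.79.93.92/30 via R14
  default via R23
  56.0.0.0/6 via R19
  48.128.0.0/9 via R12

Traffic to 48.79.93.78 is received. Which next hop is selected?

R13

Routes whose prefix contains 48.79.93.78:
  0.0.0.0/0 (default, matches everything) -> R23
  48.64.0.0/10 (48.64.0.0 - 48.127.255.255) -> R27
  48.76.0.0/14 (48.76.0.0 - 48.79.255.255) -> R4
  48.78.0.0/15 (48.78.0.0 - 48.79.255.255) -> R13
More-specific entries that do NOT match:
  48.79.93.92/30 (48.79.93.92 - 48.79.93.95) does not contain 48.79.93.78
  48.79.125.0/24 (48.79.125.0 - 48.79.125.255) does not contain 48.79.93.78
  48.79.95.0/24 (48.79.95.0 - 48.79.95.255) does not contain 48.79.93.78
  48.79.92.0/24 (48.79.92.0 - 48.79.92.255) does not contain 48.79.93.78
  48.79.64.0/20 (48.79.64.0 - 48.79.79.255) does not contain 48.79.93.78
  48.77.0.0/16 (48.77.0.0 - 48.77.255.255) does not contain 48.79.93.78
Longest matching prefix is /15 -> next hop R13.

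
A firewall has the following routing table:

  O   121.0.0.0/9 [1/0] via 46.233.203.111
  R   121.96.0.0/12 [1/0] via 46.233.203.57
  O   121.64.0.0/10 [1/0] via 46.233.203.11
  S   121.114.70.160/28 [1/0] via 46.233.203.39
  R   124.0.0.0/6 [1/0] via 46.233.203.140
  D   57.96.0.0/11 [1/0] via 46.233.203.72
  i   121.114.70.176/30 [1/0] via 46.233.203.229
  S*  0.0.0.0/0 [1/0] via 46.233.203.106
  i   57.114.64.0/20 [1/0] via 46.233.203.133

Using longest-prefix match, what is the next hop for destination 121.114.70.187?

Routes whose prefix contains 121.114.70.187:
  0.0.0.0/0 (default, matches everything) -> 46.233.203.106
  121.0.0.0/9 (121.0.0.0 - 121.127.255.255) -> 46.233.203.111
  121.64.0.0/10 (121.64.0.0 - 121.127.255.255) -> 46.233.203.11
More-specific entries that do NOT match:
  121.114.70.176/30 (121.114.70.176 - 121.114.70.179) does not contain 121.114.70.187
  121.114.70.160/28 (121.114.70.160 - 121.114.70.175) does not contain 121.114.70.187
  57.114.64.0/20 (57.114.64.0 - 57.114.79.255) does not contain 121.114.70.187
  121.96.0.0/12 (121.96.0.0 - 121.111.255.255) does not contain 121.114.70.187
  57.96.0.0/11 (57.96.0.0 - 57.127.255.255) does not contain 121.114.70.187
Longest matching prefix is /10 -> next hop 46.233.203.11.

46.233.203.11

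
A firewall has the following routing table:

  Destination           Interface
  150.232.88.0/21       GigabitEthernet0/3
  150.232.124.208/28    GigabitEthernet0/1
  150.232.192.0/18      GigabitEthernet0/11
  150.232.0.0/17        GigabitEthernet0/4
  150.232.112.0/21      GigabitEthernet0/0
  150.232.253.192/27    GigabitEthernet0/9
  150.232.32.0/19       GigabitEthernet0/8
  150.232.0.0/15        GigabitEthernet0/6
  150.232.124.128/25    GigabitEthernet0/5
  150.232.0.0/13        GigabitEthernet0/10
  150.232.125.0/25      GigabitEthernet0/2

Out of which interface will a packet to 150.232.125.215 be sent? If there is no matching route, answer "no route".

Routes whose prefix contains 150.232.125.215:
  150.232.0.0/13 (150.232.0.0 - 150.239.255.255) -> GigabitEthernet0/10
  150.232.0.0/15 (150.232.0.0 - 150.233.255.255) -> GigabitEthernet0/6
  150.232.0.0/17 (150.232.0.0 - 150.232.127.255) -> GigabitEthernet0/4
More-specific entries that do NOT match:
  150.232.124.208/28 (150.232.124.208 - 150.232.124.223) does not contain 150.232.125.215
  150.232.253.192/27 (150.232.253.192 - 150.232.253.223) does not contain 150.232.125.215
  150.232.124.128/25 (150.232.124.128 - 150.232.124.255) does not contain 150.232.125.215
  150.232.125.0/25 (150.232.125.0 - 150.232.125.127) does not contain 150.232.125.215
  150.232.88.0/21 (150.232.88.0 - 150.232.95.255) does not contain 150.232.125.215
  150.232.112.0/21 (150.232.112.0 - 150.232.119.255) does not contain 150.232.125.215
  150.232.32.0/19 (150.232.32.0 - 150.232.63.255) does not contain 150.232.125.215
  150.232.192.0/18 (150.232.192.0 - 150.232.255.255) does not contain 150.232.125.215
Longest matching prefix is /17 -> interface GigabitEthernet0/4.

GigabitEthernet0/4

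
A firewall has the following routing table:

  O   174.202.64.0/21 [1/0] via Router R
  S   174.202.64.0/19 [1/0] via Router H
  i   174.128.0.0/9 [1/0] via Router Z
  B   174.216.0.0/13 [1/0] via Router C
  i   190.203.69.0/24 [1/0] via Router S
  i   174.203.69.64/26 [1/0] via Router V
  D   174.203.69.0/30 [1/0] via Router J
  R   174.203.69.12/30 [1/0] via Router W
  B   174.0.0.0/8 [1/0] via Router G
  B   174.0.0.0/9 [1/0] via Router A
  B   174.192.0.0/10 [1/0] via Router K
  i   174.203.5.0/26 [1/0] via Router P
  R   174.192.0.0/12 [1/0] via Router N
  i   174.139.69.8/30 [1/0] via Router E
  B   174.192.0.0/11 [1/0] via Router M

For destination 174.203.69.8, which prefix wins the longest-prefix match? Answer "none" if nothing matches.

Entries matching 174.203.69.8:
  174.0.0.0/8 (174.0.0.0 - 174.255.255.255)
  174.128.0.0/9 (174.128.0.0 - 174.255.255.255)
  174.192.0.0/10 (174.192.0.0 - 174.255.255.255)
  174.192.0.0/11 (174.192.0.0 - 174.223.255.255)
  174.192.0.0/12 (174.192.0.0 - 174.207.255.255)
Most specific is 174.192.0.0/12.

174.192.0.0/12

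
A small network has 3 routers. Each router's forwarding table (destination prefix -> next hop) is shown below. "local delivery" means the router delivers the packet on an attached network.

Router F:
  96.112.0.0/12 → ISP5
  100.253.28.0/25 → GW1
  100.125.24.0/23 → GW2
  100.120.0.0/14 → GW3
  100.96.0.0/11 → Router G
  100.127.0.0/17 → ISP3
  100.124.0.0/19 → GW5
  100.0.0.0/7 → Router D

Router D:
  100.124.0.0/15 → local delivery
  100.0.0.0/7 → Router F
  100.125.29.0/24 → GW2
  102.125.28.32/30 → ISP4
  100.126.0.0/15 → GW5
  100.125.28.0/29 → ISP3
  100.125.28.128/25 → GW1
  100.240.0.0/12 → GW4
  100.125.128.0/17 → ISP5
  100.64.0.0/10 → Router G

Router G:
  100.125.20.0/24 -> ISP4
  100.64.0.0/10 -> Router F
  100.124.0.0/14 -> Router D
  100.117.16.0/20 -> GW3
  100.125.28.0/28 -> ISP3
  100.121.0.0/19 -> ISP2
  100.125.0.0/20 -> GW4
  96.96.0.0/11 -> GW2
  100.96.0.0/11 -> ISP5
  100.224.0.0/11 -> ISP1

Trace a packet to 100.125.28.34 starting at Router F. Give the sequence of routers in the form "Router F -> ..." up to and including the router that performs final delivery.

Router F -> Router G -> Router D

At Router F: longest match for 100.125.28.34 is 100.96.0.0/11 -> Router G
At Router G: longest match for 100.125.28.34 is 100.124.0.0/14 -> Router D
At Router D: longest match for 100.125.28.34 is 100.124.0.0/15 -> local delivery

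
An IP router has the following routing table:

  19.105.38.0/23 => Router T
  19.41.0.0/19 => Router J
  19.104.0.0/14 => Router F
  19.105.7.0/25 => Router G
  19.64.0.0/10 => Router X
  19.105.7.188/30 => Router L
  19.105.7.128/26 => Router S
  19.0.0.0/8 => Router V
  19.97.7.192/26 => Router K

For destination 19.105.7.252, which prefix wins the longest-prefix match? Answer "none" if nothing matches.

19.104.0.0/14

Entries matching 19.105.7.252:
  19.0.0.0/8 (19.0.0.0 - 19.255.255.255)
  19.64.0.0/10 (19.64.0.0 - 19.127.255.255)
  19.104.0.0/14 (19.104.0.0 - 19.107.255.255)
Most specific is 19.104.0.0/14.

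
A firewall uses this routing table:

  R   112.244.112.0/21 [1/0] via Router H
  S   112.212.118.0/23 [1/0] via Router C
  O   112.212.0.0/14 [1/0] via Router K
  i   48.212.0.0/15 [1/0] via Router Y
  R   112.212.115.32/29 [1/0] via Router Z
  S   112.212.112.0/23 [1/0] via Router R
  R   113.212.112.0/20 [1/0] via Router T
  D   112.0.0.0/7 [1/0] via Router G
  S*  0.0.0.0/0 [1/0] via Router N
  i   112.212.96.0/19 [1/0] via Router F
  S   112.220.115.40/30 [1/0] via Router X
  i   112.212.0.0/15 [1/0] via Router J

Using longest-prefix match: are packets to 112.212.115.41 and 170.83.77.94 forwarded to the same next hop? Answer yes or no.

no

112.212.115.41: longest match 112.212.96.0/19 -> Router F
170.83.77.94: longest match 0.0.0.0/0 -> Router N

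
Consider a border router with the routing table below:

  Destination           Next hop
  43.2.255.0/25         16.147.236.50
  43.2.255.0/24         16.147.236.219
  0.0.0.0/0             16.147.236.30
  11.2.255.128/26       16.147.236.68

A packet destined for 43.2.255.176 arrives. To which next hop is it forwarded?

Routes whose prefix contains 43.2.255.176:
  0.0.0.0/0 (default, matches everything) -> 16.147.236.30
  43.2.255.0/24 (43.2.255.0 - 43.2.255.255) -> 16.147.236.219
More-specific entries that do NOT match:
  11.2.255.128/26 (11.2.255.128 - 11.2.255.191) does not contain 43.2.255.176
  43.2.255.0/25 (43.2.255.0 - 43.2.255.127) does not contain 43.2.255.176
Longest matching prefix is /24 -> next hop 16.147.236.219.

16.147.236.219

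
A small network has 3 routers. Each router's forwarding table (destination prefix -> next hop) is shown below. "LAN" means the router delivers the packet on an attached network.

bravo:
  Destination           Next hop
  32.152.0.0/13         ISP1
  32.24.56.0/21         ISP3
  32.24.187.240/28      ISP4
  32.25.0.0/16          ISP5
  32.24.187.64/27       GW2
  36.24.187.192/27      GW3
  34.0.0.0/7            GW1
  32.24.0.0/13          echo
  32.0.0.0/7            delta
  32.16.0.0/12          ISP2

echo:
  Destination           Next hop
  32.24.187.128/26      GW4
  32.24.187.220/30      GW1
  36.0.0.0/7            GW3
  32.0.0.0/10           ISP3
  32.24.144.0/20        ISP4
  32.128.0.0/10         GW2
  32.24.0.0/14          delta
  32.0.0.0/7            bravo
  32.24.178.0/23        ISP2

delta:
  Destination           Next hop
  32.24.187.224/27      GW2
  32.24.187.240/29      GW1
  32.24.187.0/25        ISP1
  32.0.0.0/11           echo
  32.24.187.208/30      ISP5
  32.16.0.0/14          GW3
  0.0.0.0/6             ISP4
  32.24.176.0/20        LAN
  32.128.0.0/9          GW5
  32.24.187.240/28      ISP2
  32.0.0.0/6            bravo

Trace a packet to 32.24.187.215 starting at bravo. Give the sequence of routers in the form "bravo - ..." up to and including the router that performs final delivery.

bravo - echo - delta

At bravo: longest match for 32.24.187.215 is 32.24.0.0/13 -> echo
At echo: longest match for 32.24.187.215 is 32.24.0.0/14 -> delta
At delta: longest match for 32.24.187.215 is 32.24.176.0/20 -> LAN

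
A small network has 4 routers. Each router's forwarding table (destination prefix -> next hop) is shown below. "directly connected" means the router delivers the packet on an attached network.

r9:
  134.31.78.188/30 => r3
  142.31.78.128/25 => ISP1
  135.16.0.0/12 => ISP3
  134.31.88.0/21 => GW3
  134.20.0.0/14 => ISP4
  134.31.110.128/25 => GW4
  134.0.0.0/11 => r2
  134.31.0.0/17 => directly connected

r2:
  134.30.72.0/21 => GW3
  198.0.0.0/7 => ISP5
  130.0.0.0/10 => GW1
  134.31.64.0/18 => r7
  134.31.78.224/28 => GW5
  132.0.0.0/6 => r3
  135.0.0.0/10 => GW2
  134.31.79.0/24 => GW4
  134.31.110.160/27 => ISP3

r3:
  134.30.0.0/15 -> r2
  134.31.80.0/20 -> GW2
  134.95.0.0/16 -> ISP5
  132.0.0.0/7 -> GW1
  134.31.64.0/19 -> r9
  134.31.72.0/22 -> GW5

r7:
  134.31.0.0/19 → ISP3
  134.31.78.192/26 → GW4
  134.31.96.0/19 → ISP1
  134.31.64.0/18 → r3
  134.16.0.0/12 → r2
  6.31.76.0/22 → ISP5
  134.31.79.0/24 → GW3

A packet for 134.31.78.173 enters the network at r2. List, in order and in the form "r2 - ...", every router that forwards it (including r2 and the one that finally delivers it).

r2 - r7 - r3 - r9

At r2: longest match for 134.31.78.173 is 134.31.64.0/18 -> r7
At r7: longest match for 134.31.78.173 is 134.31.64.0/18 -> r3
At r3: longest match for 134.31.78.173 is 134.31.64.0/19 -> r9
At r9: longest match for 134.31.78.173 is 134.31.0.0/17 -> directly connected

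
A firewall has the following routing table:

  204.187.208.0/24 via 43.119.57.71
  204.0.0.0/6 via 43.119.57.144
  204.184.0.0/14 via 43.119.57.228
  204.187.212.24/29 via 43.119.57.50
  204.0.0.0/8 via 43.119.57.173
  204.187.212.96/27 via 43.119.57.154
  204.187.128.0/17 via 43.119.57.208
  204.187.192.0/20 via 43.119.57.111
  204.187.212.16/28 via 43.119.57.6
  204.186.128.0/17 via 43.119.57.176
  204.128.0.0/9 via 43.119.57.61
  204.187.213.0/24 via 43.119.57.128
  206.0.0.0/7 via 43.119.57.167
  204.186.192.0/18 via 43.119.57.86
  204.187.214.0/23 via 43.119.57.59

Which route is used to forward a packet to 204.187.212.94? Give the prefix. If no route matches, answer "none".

Entries matching 204.187.212.94:
  204.0.0.0/6 (204.0.0.0 - 207.255.255.255)
  204.0.0.0/8 (204.0.0.0 - 204.255.255.255)
  204.128.0.0/9 (204.128.0.0 - 204.255.255.255)
  204.184.0.0/14 (204.184.0.0 - 204.187.255.255)
  204.187.128.0/17 (204.187.128.0 - 204.187.255.255)
Most specific is 204.187.128.0/17.

204.187.128.0/17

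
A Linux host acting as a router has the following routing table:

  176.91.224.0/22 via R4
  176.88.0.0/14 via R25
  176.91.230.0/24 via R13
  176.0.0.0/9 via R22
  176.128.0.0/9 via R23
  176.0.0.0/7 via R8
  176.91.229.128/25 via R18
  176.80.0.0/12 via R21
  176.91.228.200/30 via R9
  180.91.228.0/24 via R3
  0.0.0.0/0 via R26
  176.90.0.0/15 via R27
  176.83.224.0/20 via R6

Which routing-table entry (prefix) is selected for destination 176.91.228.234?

Entries matching 176.91.228.234:
  0.0.0.0/0 (default, matches everything)
  176.0.0.0/7 (176.0.0.0 - 177.255.255.255)
  176.0.0.0/9 (176.0.0.0 - 176.127.255.255)
  176.80.0.0/12 (176.80.0.0 - 176.95.255.255)
  176.88.0.0/14 (176.88.0.0 - 176.91.255.255)
  176.90.0.0/15 (176.90.0.0 - 176.91.255.255)
Most specific is 176.90.0.0/15.

176.90.0.0/15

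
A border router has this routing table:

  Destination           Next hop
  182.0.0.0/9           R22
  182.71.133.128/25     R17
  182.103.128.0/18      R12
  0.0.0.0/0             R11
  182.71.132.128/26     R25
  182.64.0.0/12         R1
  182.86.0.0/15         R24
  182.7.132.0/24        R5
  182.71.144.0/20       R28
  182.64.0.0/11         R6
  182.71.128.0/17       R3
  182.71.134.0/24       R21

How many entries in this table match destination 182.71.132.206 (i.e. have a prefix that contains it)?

5

Prefixes containing 182.71.132.206:
  0.0.0.0/0 (default, matches everything)
  182.0.0.0/9 (182.0.0.0 - 182.127.255.255)
  182.64.0.0/11 (182.64.0.0 - 182.95.255.255)
  182.64.0.0/12 (182.64.0.0 - 182.79.255.255)
  182.71.128.0/17 (182.71.128.0 - 182.71.255.255)
Total matching entries: 5.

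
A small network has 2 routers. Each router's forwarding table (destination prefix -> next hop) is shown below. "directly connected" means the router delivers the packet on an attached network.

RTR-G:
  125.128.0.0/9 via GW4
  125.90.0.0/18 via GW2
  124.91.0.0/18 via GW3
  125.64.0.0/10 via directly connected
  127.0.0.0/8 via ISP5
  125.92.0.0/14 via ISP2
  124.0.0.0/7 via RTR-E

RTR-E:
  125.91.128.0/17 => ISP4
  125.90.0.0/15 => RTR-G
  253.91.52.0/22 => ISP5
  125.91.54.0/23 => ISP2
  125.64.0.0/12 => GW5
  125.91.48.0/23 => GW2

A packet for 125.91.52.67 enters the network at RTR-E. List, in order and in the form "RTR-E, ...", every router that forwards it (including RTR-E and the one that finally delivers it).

RTR-E, RTR-G

At RTR-E: longest match for 125.91.52.67 is 125.90.0.0/15 -> RTR-G
At RTR-G: longest match for 125.91.52.67 is 125.64.0.0/10 -> directly connected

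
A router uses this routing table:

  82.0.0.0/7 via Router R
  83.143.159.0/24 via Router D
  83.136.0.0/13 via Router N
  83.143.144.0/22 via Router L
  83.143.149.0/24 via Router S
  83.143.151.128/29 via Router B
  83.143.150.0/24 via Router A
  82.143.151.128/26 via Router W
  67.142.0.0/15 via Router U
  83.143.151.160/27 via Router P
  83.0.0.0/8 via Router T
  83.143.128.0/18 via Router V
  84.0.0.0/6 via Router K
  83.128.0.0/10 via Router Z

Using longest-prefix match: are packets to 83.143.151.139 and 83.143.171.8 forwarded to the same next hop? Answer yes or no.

83.143.151.139: longest match 83.143.128.0/18 -> Router V
83.143.171.8: longest match 83.143.128.0/18 -> Router V

yes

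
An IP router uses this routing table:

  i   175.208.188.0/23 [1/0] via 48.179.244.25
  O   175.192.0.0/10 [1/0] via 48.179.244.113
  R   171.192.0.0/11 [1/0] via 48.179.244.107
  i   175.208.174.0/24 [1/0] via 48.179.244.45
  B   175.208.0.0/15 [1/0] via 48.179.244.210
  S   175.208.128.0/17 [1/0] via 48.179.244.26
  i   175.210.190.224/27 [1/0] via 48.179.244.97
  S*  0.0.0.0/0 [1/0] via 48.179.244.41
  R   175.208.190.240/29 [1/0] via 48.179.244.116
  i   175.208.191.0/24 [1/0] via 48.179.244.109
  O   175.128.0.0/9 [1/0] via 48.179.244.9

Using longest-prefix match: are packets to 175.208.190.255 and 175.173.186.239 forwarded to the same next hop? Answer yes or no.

175.208.190.255: longest match 175.208.128.0/17 -> 48.179.244.26
175.173.186.239: longest match 175.128.0.0/9 -> 48.179.244.9

no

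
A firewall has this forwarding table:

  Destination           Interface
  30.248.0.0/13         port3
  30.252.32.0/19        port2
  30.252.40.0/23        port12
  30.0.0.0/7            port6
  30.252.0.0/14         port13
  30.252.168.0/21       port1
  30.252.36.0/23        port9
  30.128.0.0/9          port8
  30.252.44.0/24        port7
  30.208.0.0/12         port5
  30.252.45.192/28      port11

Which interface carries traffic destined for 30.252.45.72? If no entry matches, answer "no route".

port2

Routes whose prefix contains 30.252.45.72:
  30.0.0.0/7 (30.0.0.0 - 31.255.255.255) -> port6
  30.128.0.0/9 (30.128.0.0 - 30.255.255.255) -> port8
  30.248.0.0/13 (30.248.0.0 - 30.255.255.255) -> port3
  30.252.0.0/14 (30.252.0.0 - 30.255.255.255) -> port13
  30.252.32.0/19 (30.252.32.0 - 30.252.63.255) -> port2
More-specific entries that do NOT match:
  30.252.45.192/28 (30.252.45.192 - 30.252.45.207) does not contain 30.252.45.72
  30.252.44.0/24 (30.252.44.0 - 30.252.44.255) does not contain 30.252.45.72
  30.252.40.0/23 (30.252.40.0 - 30.252.41.255) does not contain 30.252.45.72
  30.252.36.0/23 (30.252.36.0 - 30.252.37.255) does not contain 30.252.45.72
  30.252.168.0/21 (30.252.168.0 - 30.252.175.255) does not contain 30.252.45.72
Longest matching prefix is /19 -> interface port2.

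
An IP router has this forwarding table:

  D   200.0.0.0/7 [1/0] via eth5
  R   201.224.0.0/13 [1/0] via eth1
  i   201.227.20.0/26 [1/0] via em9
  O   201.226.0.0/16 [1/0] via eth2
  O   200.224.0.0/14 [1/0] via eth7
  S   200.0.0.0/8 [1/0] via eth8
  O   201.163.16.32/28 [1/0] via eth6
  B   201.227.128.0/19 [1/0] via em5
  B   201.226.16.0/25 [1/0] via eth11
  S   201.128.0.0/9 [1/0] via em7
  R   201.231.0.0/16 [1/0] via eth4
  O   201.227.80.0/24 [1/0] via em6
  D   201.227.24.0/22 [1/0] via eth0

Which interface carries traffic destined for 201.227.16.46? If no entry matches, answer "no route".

Routes whose prefix contains 201.227.16.46:
  200.0.0.0/7 (200.0.0.0 - 201.255.255.255) -> eth5
  201.128.0.0/9 (201.128.0.0 - 201.255.255.255) -> em7
  201.224.0.0/13 (201.224.0.0 - 201.231.255.255) -> eth1
More-specific entries that do NOT match:
  201.163.16.32/28 (201.163.16.32 - 201.163.16.47) does not contain 201.227.16.46
  201.227.20.0/26 (201.227.20.0 - 201.227.20.63) does not contain 201.227.16.46
  201.226.16.0/25 (201.226.16.0 - 201.226.16.127) does not contain 201.227.16.46
  201.227.80.0/24 (201.227.80.0 - 201.227.80.255) does not contain 201.227.16.46
  201.227.24.0/22 (201.227.24.0 - 201.227.27.255) does not contain 201.227.16.46
  201.227.128.0/19 (201.227.128.0 - 201.227.159.255) does not contain 201.227.16.46
  201.226.0.0/16 (201.226.0.0 - 201.226.255.255) does not contain 201.227.16.46
  201.231.0.0/16 (201.231.0.0 - 201.231.255.255) does not contain 201.227.16.46
  200.224.0.0/14 (200.224.0.0 - 200.227.255.255) does not contain 201.227.16.46
Longest matching prefix is /13 -> interface eth1.

eth1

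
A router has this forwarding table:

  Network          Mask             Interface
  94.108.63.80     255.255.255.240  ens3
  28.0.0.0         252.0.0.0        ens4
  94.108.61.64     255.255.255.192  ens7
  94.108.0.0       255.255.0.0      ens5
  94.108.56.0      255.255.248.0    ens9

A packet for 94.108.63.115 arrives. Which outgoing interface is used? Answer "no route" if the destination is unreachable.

Routes whose prefix contains 94.108.63.115:
  94.108.0.0/16 (94.108.0.0 - 94.108.255.255) -> ens5
  94.108.56.0/21 (94.108.56.0 - 94.108.63.255) -> ens9
More-specific entries that do NOT match:
  94.108.63.80/28 (94.108.63.80 - 94.108.63.95) does not contain 94.108.63.115
  94.108.61.64/26 (94.108.61.64 - 94.108.61.127) does not contain 94.108.63.115
Longest matching prefix is /21 -> interface ens9.

ens9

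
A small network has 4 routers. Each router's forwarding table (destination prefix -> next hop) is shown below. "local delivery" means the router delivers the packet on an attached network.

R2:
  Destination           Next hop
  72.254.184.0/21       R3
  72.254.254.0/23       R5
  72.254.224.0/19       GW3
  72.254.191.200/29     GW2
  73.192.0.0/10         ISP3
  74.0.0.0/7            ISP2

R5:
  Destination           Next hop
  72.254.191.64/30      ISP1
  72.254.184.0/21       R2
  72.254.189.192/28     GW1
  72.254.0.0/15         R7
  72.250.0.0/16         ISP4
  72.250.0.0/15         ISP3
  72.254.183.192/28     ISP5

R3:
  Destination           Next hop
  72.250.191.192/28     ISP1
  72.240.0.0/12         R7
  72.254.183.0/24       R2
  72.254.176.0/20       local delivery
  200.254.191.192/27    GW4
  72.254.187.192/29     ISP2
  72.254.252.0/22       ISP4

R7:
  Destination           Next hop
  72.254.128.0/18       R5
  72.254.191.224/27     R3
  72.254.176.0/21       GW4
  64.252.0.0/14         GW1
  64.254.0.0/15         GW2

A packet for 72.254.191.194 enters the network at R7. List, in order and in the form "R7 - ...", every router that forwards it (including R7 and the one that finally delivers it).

At R7: longest match for 72.254.191.194 is 72.254.128.0/18 -> R5
At R5: longest match for 72.254.191.194 is 72.254.184.0/21 -> R2
At R2: longest match for 72.254.191.194 is 72.254.184.0/21 -> R3
At R3: longest match for 72.254.191.194 is 72.254.176.0/20 -> local delivery

R7 - R5 - R2 - R3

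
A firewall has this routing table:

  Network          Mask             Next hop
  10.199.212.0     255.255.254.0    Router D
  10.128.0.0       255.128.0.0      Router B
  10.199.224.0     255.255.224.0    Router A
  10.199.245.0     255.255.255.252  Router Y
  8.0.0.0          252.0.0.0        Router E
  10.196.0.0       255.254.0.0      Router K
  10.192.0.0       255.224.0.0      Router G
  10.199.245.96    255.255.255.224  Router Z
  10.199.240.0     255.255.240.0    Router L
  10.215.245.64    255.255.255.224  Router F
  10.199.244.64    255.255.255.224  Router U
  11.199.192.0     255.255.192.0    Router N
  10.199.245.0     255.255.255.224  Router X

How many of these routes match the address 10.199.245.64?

Prefixes containing 10.199.245.64:
  8.0.0.0/6 (8.0.0.0 - 11.255.255.255)
  10.128.0.0/9 (10.128.0.0 - 10.255.255.255)
  10.192.0.0/11 (10.192.0.0 - 10.223.255.255)
  10.199.224.0/19 (10.199.224.0 - 10.199.255.255)
  10.199.240.0/20 (10.199.240.0 - 10.199.255.255)
Total matching entries: 5.

5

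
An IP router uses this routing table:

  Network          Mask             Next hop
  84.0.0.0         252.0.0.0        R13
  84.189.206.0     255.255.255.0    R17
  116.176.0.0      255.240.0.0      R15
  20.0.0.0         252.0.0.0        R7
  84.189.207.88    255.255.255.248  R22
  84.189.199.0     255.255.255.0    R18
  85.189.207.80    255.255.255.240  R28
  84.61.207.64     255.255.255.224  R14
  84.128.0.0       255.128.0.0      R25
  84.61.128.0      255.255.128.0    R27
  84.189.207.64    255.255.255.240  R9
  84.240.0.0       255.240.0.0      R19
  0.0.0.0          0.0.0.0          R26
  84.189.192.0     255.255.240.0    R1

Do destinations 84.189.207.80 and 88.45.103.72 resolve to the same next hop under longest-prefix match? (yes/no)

no

84.189.207.80: longest match 84.189.192.0/20 -> R1
88.45.103.72: longest match 0.0.0.0/0 -> R26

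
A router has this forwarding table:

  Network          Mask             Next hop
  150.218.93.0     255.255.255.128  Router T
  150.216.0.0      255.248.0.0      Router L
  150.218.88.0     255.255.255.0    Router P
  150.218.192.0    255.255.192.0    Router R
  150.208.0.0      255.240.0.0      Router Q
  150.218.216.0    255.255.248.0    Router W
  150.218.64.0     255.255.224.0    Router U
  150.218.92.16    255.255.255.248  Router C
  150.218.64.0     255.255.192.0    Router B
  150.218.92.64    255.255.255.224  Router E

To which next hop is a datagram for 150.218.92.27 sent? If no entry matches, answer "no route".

Routes whose prefix contains 150.218.92.27:
  150.208.0.0/12 (150.208.0.0 - 150.223.255.255) -> Router Q
  150.216.0.0/13 (150.216.0.0 - 150.223.255.255) -> Router L
  150.218.64.0/18 (150.218.64.0 - 150.218.127.255) -> Router B
  150.218.64.0/19 (150.218.64.0 - 150.218.95.255) -> Router U
More-specific entries that do NOT match:
  150.218.92.16/29 (150.218.92.16 - 150.218.92.23) does not contain 150.218.92.27
  150.218.92.64/27 (150.218.92.64 - 150.218.92.95) does not contain 150.218.92.27
  150.218.93.0/25 (150.218.93.0 - 150.218.93.127) does not contain 150.218.92.27
  150.218.88.0/24 (150.218.88.0 - 150.218.88.255) does not contain 150.218.92.27
  150.218.216.0/21 (150.218.216.0 - 150.218.223.255) does not contain 150.218.92.27
Longest matching prefix is /19 -> next hop Router U.

Router U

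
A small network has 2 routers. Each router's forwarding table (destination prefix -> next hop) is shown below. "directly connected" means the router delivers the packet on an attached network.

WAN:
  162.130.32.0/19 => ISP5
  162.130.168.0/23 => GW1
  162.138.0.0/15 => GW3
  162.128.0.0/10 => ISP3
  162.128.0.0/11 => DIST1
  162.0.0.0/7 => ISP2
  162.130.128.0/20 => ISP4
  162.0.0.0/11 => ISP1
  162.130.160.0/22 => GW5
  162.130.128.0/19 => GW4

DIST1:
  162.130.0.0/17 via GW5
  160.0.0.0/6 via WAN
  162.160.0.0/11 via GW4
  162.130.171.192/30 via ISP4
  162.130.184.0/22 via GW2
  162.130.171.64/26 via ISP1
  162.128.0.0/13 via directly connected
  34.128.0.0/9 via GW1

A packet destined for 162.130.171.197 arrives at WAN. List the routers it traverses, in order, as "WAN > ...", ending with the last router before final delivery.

At WAN: longest match for 162.130.171.197 is 162.128.0.0/11 -> DIST1
At DIST1: longest match for 162.130.171.197 is 162.128.0.0/13 -> directly connected

WAN > DIST1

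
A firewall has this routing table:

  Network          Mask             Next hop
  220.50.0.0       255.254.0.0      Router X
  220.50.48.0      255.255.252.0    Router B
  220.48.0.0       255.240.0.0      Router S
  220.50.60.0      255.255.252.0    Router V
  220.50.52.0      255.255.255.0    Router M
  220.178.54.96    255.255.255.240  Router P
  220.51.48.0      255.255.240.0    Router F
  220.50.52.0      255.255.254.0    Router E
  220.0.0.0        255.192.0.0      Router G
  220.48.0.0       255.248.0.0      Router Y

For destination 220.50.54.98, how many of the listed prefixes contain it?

4

Prefixes containing 220.50.54.98:
  220.0.0.0/10 (220.0.0.0 - 220.63.255.255)
  220.48.0.0/12 (220.48.0.0 - 220.63.255.255)
  220.48.0.0/13 (220.48.0.0 - 220.55.255.255)
  220.50.0.0/15 (220.50.0.0 - 220.51.255.255)
Total matching entries: 4.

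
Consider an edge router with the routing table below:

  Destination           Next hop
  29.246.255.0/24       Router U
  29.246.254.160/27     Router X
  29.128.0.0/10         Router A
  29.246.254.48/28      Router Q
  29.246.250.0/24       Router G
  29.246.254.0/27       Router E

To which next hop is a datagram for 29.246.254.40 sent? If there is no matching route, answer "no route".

no route

No entry's prefix contains 29.246.254.40; there is no default route.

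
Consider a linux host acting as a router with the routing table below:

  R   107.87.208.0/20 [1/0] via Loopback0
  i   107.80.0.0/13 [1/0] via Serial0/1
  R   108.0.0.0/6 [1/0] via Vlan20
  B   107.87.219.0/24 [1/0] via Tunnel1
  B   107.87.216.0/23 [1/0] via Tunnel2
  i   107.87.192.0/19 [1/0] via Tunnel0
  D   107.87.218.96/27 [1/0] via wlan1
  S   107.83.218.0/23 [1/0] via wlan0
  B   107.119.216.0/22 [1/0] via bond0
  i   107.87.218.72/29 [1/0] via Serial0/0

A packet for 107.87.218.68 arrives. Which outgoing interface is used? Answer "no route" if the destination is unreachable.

Routes whose prefix contains 107.87.218.68:
  107.80.0.0/13 (107.80.0.0 - 107.87.255.255) -> Serial0/1
  107.87.192.0/19 (107.87.192.0 - 107.87.223.255) -> Tunnel0
  107.87.208.0/20 (107.87.208.0 - 107.87.223.255) -> Loopback0
More-specific entries that do NOT match:
  107.87.218.72/29 (107.87.218.72 - 107.87.218.79) does not contain 107.87.218.68
  107.87.218.96/27 (107.87.218.96 - 107.87.218.127) does not contain 107.87.218.68
  107.87.219.0/24 (107.87.219.0 - 107.87.219.255) does not contain 107.87.218.68
  107.87.216.0/23 (107.87.216.0 - 107.87.217.255) does not contain 107.87.218.68
  107.83.218.0/23 (107.83.218.0 - 107.83.219.255) does not contain 107.87.218.68
  107.119.216.0/22 (107.119.216.0 - 107.119.219.255) does not contain 107.87.218.68
Longest matching prefix is /20 -> interface Loopback0.

Loopback0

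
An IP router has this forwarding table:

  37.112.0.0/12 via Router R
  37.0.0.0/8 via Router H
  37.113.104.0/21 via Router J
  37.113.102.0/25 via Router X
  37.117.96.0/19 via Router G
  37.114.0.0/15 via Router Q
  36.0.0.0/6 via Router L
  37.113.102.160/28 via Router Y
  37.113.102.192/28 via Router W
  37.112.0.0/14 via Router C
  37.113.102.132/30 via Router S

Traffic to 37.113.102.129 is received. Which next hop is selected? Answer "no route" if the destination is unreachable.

Router C

Routes whose prefix contains 37.113.102.129:
  36.0.0.0/6 (36.0.0.0 - 39.255.255.255) -> Router L
  37.0.0.0/8 (37.0.0.0 - 37.255.255.255) -> Router H
  37.112.0.0/12 (37.112.0.0 - 37.127.255.255) -> Router R
  37.112.0.0/14 (37.112.0.0 - 37.115.255.255) -> Router C
More-specific entries that do NOT match:
  37.113.102.132/30 (37.113.102.132 - 37.113.102.135) does not contain 37.113.102.129
  37.113.102.160/28 (37.113.102.160 - 37.113.102.175) does not contain 37.113.102.129
  37.113.102.192/28 (37.113.102.192 - 37.113.102.207) does not contain 37.113.102.129
  37.113.102.0/25 (37.113.102.0 - 37.113.102.127) does not contain 37.113.102.129
  37.113.104.0/21 (37.113.104.0 - 37.113.111.255) does not contain 37.113.102.129
  37.117.96.0/19 (37.117.96.0 - 37.117.127.255) does not contain 37.113.102.129
  37.114.0.0/15 (37.114.0.0 - 37.115.255.255) does not contain 37.113.102.129
Longest matching prefix is /14 -> next hop Router C.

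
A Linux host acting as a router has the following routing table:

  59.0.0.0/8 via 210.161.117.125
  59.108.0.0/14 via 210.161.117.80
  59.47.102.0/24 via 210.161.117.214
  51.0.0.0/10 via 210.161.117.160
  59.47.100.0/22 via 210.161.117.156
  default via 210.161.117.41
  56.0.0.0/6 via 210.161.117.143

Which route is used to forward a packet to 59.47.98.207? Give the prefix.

Entries matching 59.47.98.207:
  0.0.0.0/0 (default, matches everything)
  56.0.0.0/6 (56.0.0.0 - 59.255.255.255)
  59.0.0.0/8 (59.0.0.0 - 59.255.255.255)
Most specific is 59.0.0.0/8.

59.0.0.0/8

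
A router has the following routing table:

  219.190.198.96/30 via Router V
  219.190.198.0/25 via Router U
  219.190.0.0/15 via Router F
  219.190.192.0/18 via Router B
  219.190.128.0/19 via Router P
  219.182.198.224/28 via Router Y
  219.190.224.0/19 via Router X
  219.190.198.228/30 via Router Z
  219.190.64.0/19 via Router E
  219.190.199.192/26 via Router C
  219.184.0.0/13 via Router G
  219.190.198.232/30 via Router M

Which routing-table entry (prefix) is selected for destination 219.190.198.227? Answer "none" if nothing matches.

219.190.192.0/18

Entries matching 219.190.198.227:
  219.184.0.0/13 (219.184.0.0 - 219.191.255.255)
  219.190.0.0/15 (219.190.0.0 - 219.191.255.255)
  219.190.192.0/18 (219.190.192.0 - 219.190.255.255)
Most specific is 219.190.192.0/18.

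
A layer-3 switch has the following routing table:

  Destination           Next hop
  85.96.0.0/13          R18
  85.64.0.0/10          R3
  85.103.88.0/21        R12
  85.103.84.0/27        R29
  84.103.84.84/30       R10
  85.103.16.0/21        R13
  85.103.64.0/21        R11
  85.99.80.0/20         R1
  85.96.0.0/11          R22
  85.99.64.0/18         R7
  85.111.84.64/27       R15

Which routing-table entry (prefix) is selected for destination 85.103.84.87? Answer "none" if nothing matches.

85.96.0.0/13

Entries matching 85.103.84.87:
  85.64.0.0/10 (85.64.0.0 - 85.127.255.255)
  85.96.0.0/11 (85.96.0.0 - 85.127.255.255)
  85.96.0.0/13 (85.96.0.0 - 85.103.255.255)
Most specific is 85.96.0.0/13.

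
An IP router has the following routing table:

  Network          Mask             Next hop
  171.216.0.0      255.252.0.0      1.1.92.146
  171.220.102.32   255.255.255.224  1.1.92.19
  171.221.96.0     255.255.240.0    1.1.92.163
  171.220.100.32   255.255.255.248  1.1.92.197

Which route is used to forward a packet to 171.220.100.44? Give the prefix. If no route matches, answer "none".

171.220.100.44 is outside every listed prefix and there is no default route.

none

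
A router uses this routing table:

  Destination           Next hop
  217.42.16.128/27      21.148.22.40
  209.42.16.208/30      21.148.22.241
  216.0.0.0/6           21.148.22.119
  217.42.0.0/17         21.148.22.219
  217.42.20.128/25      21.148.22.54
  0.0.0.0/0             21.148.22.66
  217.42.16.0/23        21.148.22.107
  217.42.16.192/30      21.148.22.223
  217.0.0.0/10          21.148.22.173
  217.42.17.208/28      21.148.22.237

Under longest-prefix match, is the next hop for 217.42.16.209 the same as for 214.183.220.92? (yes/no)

no

217.42.16.209: longest match 217.42.16.0/23 -> 21.148.22.107
214.183.220.92: longest match 0.0.0.0/0 -> 21.148.22.66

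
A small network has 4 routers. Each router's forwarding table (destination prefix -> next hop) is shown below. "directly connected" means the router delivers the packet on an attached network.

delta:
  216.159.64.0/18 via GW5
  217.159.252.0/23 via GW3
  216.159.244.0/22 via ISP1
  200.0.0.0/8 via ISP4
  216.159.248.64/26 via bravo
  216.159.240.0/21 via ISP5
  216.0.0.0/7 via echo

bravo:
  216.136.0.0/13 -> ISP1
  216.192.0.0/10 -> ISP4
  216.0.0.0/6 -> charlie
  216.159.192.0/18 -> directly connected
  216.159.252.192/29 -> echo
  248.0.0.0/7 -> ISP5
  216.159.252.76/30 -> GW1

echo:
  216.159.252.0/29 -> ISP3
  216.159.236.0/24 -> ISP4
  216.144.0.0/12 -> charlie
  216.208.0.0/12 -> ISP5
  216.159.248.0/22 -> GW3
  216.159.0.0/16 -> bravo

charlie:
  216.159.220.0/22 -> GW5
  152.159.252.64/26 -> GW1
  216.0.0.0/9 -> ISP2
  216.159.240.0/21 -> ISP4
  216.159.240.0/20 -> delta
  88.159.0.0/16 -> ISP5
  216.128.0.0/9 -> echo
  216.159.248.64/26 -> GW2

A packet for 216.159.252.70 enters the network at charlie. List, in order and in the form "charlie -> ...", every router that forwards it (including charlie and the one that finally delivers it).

At charlie: longest match for 216.159.252.70 is 216.159.240.0/20 -> delta
At delta: longest match for 216.159.252.70 is 216.0.0.0/7 -> echo
At echo: longest match for 216.159.252.70 is 216.159.0.0/16 -> bravo
At bravo: longest match for 216.159.252.70 is 216.159.192.0/18 -> directly connected

charlie -> delta -> echo -> bravo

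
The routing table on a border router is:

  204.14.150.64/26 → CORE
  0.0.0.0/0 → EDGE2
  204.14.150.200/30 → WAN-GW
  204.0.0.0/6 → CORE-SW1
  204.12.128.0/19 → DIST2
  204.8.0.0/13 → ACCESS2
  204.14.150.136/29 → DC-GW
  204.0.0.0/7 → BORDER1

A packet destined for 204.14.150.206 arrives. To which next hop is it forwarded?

Routes whose prefix contains 204.14.150.206:
  0.0.0.0/0 (default, matches everything) -> EDGE2
  204.0.0.0/6 (204.0.0.0 - 207.255.255.255) -> CORE-SW1
  204.0.0.0/7 (204.0.0.0 - 205.255.255.255) -> BORDER1
  204.8.0.0/13 (204.8.0.0 - 204.15.255.255) -> ACCESS2
More-specific entries that do NOT match:
  204.14.150.200/30 (204.14.150.200 - 204.14.150.203) does not contain 204.14.150.206
  204.14.150.136/29 (204.14.150.136 - 204.14.150.143) does not contain 204.14.150.206
  204.14.150.64/26 (204.14.150.64 - 204.14.150.127) does not contain 204.14.150.206
  204.12.128.0/19 (204.12.128.0 - 204.12.159.255) does not contain 204.14.150.206
Longest matching prefix is /13 -> next hop ACCESS2.

ACCESS2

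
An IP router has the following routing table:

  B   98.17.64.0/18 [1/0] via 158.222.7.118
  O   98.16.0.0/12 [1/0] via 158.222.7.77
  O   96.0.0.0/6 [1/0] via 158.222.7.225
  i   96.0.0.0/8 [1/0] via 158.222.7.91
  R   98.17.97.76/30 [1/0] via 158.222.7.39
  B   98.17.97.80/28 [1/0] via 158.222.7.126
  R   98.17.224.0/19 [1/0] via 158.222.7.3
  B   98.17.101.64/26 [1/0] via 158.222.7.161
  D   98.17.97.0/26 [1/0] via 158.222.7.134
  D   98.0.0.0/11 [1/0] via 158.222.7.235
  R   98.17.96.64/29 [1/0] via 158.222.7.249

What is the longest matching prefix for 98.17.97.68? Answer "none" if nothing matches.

Entries matching 98.17.97.68:
  96.0.0.0/6 (96.0.0.0 - 99.255.255.255)
  98.0.0.0/11 (98.0.0.0 - 98.31.255.255)
  98.16.0.0/12 (98.16.0.0 - 98.31.255.255)
  98.17.64.0/18 (98.17.64.0 - 98.17.127.255)
Most specific is 98.17.64.0/18.

98.17.64.0/18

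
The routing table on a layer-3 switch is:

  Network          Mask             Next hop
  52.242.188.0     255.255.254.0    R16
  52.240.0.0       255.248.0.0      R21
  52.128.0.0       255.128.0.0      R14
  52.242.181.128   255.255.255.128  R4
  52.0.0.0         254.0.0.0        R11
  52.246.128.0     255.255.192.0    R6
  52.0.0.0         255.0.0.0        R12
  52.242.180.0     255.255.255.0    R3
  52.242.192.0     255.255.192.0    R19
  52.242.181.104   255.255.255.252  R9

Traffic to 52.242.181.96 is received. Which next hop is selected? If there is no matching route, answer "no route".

Routes whose prefix contains 52.242.181.96:
  52.0.0.0/7 (52.0.0.0 - 53.255.255.255) -> R11
  52.0.0.0/8 (52.0.0.0 - 52.255.255.255) -> R12
  52.128.0.0/9 (52.128.0.0 - 52.255.255.255) -> R14
  52.240.0.0/13 (52.240.0.0 - 52.247.255.255) -> R21
More-specific entries that do NOT match:
  52.242.181.104/30 (52.242.181.104 - 52.242.181.107) does not contain 52.242.181.96
  52.242.181.128/25 (52.242.181.128 - 52.242.181.255) does not contain 52.242.181.96
  52.242.180.0/24 (52.242.180.0 - 52.242.180.255) does not contain 52.242.181.96
  52.242.188.0/23 (52.242.188.0 - 52.242.189.255) does not contain 52.242.181.96
  52.246.128.0/18 (52.246.128.0 - 52.246.191.255) does not contain 52.242.181.96
  52.242.192.0/18 (52.242.192.0 - 52.242.255.255) does not contain 52.242.181.96
Longest matching prefix is /13 -> next hop R21.

R21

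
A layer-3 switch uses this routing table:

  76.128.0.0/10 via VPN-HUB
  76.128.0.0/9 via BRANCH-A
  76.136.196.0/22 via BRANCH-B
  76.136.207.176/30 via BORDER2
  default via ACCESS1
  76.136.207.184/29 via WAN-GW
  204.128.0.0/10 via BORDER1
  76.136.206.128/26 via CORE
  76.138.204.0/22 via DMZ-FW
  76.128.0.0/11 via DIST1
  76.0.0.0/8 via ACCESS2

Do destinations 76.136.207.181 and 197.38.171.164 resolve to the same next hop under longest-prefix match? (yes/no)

no

76.136.207.181: longest match 76.128.0.0/11 -> DIST1
197.38.171.164: longest match 0.0.0.0/0 -> ACCESS1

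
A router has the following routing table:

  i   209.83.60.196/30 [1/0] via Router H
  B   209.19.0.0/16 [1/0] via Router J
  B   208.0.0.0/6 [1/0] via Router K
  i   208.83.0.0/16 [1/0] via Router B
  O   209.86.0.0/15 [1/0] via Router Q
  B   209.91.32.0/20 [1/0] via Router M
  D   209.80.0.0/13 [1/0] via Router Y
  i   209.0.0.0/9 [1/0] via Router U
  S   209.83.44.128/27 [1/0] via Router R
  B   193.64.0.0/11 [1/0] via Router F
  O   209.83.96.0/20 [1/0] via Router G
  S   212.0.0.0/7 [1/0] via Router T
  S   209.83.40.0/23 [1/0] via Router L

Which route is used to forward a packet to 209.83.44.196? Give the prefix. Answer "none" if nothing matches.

Entries matching 209.83.44.196:
  208.0.0.0/6 (208.0.0.0 - 211.255.255.255)
  209.0.0.0/9 (209.0.0.0 - 209.127.255.255)
  209.80.0.0/13 (209.80.0.0 - 209.87.255.255)
Most specific is 209.80.0.0/13.

209.80.0.0/13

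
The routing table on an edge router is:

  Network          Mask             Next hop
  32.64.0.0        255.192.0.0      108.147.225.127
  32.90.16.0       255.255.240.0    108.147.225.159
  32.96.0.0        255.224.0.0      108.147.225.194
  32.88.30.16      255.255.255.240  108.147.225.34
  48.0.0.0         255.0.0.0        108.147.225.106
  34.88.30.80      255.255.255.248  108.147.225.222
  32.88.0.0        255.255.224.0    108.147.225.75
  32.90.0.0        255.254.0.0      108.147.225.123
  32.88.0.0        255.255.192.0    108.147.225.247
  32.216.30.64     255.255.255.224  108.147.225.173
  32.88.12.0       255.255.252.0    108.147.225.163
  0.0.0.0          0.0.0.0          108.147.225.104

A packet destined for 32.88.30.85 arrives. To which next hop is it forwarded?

108.147.225.75

Routes whose prefix contains 32.88.30.85:
  0.0.0.0/0 (default, matches everything) -> 108.147.225.104
  32.64.0.0/10 (32.64.0.0 - 32.127.255.255) -> 108.147.225.127
  32.88.0.0/18 (32.88.0.0 - 32.88.63.255) -> 108.147.225.247
  32.88.0.0/19 (32.88.0.0 - 32.88.31.255) -> 108.147.225.75
More-specific entries that do NOT match:
  34.88.30.80/29 (34.88.30.80 - 34.88.30.87) does not contain 32.88.30.85
  32.88.30.16/28 (32.88.30.16 - 32.88.30.31) does not contain 32.88.30.85
  32.216.30.64/27 (32.216.30.64 - 32.216.30.95) does not contain 32.88.30.85
  32.88.12.0/22 (32.88.12.0 - 32.88.15.255) does not contain 32.88.30.85
  32.90.16.0/20 (32.90.16.0 - 32.90.31.255) does not contain 32.88.30.85
Longest matching prefix is /19 -> next hop 108.147.225.75.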